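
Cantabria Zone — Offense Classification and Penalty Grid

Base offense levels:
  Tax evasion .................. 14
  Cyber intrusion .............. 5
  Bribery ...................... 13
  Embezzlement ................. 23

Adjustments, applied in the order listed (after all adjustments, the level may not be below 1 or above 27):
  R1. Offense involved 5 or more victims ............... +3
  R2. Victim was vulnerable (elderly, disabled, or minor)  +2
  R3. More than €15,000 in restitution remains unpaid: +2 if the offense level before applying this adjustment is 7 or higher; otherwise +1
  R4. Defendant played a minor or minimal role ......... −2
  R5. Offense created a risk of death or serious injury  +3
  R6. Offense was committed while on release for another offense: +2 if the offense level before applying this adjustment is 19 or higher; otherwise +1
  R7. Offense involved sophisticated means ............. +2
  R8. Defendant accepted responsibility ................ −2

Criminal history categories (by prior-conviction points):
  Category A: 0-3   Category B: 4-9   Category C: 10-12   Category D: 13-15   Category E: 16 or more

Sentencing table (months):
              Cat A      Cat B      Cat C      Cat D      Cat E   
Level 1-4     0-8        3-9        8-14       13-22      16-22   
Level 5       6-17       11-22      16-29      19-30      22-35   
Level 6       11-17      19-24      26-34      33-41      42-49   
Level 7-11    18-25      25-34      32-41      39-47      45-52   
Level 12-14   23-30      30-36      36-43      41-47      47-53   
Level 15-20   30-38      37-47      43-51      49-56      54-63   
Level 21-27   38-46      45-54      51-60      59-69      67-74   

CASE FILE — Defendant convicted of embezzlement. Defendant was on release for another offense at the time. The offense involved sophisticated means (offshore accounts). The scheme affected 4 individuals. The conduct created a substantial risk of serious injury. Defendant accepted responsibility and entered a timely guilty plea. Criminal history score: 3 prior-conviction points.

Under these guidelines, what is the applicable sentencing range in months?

Base offense level for embezzlement: 23.
R1 does not apply.
R3 does not apply.
R4 does not apply.
R5 applies: 23 + 3 = 26.
R6 applies (level before this adjustment is 26 ≥ 19, so +2): 26 + 2 = 28.
R7 applies: 28 + 2 = 30.
R8 applies: 30 − 2 = 28.
Level 28 exceeds the maximum of 27; capped at 27.
Final offense level: 27.
Criminal history: 3 prior points → Category A (0-3).
Level 27 falls in the 21-27 band.
Grid: Level 21-27 × Category A = 38-46 months.

38-46 months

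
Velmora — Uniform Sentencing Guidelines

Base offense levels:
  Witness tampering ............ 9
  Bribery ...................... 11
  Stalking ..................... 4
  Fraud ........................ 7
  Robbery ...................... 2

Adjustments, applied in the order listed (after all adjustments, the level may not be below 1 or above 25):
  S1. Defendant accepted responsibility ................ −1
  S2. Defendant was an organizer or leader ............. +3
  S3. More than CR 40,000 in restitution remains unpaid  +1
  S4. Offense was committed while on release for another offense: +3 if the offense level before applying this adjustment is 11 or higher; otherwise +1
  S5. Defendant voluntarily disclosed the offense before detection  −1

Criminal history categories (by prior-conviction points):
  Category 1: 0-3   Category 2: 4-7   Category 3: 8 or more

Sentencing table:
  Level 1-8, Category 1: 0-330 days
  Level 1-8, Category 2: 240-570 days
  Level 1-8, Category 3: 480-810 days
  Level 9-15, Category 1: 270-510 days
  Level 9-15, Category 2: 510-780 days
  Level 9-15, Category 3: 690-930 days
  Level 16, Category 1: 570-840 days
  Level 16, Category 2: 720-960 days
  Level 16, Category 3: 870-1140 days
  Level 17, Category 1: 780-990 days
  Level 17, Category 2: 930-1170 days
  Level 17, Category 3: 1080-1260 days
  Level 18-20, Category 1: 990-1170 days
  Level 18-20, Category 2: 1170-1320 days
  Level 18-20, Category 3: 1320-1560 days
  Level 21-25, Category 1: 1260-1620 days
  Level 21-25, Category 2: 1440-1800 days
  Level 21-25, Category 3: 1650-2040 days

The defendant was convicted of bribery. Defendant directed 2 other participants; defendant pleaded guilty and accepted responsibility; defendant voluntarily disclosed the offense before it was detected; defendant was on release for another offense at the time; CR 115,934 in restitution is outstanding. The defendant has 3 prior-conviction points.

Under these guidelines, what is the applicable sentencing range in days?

570-840 days

Base offense level for bribery: 11.
S1 applies: 11 − 1 = 10.
S2 applies: 10 + 3 = 13.
S3 applies: 13 + 1 = 14.
S4 applies (level before this adjustment is 14 ≥ 11, so +3): 14 + 3 = 17.
S5 applies: 17 − 1 = 16.
Final offense level: 16.
Criminal history: 3 prior points → Category 1 (0-3).
Level 16 falls in the 16 band.
Grid: Level 16 × Category 1 = 570-840 days.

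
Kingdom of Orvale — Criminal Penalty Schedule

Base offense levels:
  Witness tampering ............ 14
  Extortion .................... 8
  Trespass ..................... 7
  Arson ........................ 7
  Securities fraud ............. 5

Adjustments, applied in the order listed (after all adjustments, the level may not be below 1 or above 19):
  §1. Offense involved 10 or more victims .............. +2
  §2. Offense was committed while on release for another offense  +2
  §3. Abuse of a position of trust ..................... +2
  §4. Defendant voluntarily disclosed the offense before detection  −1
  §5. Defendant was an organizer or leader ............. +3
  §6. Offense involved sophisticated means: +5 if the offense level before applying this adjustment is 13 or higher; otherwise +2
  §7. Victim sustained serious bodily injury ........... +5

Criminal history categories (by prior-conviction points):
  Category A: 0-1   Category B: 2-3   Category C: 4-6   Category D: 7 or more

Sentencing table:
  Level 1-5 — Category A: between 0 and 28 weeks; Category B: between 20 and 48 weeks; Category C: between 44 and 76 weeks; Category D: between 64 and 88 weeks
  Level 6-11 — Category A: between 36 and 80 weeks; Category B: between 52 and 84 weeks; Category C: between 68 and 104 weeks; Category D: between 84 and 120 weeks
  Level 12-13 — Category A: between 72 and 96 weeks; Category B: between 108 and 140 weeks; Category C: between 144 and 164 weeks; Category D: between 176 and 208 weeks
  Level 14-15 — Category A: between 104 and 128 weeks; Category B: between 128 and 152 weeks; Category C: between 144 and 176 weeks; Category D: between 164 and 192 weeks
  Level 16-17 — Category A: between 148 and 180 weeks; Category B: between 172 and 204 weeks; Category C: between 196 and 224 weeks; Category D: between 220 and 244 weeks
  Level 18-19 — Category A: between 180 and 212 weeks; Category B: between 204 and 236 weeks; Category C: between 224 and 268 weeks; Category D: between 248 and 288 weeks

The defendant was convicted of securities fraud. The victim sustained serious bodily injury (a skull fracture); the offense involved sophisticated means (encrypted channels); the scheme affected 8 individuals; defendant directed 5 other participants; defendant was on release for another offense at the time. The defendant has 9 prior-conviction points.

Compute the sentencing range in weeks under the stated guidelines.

220-244 weeks

Base offense level for securities fraud: 5.
§1 does not apply.
§2 applies: 5 + 2 = 7.
§3 does not apply.
§4 does not apply.
§5 applies: 7 + 3 = 10.
§6 applies (level before this adjustment is 10 < 13, so +2): 10 + 2 = 12.
§7 applies: 12 + 5 = 17.
Final offense level: 17.
Criminal history: 9 prior points → Category D (7+).
Level 17 falls in the 16-17 band.
Grid: Level 16-17 × Category D = 220-244 weeks.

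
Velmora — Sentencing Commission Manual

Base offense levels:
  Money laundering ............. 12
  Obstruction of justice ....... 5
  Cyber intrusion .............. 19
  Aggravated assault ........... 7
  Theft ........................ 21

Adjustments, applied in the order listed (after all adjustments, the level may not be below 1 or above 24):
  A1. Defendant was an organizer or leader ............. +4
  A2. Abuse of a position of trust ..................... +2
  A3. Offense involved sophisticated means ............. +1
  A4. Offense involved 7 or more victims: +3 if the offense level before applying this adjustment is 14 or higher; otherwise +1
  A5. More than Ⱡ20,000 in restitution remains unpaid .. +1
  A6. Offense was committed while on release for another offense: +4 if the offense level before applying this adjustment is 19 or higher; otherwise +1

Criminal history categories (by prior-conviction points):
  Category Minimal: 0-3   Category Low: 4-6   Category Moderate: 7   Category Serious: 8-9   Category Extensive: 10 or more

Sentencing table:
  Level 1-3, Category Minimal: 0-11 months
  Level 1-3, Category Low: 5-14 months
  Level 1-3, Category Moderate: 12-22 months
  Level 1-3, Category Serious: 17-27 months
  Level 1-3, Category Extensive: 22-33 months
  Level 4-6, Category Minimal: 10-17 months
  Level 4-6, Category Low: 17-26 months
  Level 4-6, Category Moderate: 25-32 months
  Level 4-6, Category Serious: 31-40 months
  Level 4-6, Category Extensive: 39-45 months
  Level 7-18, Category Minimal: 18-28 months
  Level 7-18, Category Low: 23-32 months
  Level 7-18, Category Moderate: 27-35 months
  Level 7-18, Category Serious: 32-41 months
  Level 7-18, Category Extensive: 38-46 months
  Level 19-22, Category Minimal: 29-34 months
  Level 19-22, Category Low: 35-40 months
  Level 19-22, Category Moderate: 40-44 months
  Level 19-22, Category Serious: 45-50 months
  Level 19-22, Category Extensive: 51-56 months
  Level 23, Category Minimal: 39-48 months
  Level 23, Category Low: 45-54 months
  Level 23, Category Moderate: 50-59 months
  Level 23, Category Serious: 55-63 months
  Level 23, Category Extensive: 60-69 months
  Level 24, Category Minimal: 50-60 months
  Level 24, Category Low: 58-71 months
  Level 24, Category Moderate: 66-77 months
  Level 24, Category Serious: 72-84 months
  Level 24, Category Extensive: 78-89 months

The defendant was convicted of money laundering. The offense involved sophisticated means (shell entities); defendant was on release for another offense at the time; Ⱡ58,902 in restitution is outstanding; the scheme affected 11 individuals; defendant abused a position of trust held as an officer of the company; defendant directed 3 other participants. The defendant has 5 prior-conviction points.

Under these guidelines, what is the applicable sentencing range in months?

Base offense level for money laundering: 12.
A1 applies: 12 + 4 = 16.
A2 applies: 16 + 2 = 18.
A3 applies: 18 + 1 = 19.
A4 applies (level before this adjustment is 19 ≥ 14, so +3): 19 + 3 = 22.
A5 applies: 22 + 1 = 23.
A6 applies (level before this adjustment is 23 ≥ 19, so +4): 23 + 4 = 27.
Level 27 exceeds the maximum of 24; capped at 24.
Final offense level: 24.
Criminal history: 5 prior points → Category Low (4-6).
Level 24 falls in the 24 band.
Grid: Level 24 × Category Low = 58-71 months.

58-71 months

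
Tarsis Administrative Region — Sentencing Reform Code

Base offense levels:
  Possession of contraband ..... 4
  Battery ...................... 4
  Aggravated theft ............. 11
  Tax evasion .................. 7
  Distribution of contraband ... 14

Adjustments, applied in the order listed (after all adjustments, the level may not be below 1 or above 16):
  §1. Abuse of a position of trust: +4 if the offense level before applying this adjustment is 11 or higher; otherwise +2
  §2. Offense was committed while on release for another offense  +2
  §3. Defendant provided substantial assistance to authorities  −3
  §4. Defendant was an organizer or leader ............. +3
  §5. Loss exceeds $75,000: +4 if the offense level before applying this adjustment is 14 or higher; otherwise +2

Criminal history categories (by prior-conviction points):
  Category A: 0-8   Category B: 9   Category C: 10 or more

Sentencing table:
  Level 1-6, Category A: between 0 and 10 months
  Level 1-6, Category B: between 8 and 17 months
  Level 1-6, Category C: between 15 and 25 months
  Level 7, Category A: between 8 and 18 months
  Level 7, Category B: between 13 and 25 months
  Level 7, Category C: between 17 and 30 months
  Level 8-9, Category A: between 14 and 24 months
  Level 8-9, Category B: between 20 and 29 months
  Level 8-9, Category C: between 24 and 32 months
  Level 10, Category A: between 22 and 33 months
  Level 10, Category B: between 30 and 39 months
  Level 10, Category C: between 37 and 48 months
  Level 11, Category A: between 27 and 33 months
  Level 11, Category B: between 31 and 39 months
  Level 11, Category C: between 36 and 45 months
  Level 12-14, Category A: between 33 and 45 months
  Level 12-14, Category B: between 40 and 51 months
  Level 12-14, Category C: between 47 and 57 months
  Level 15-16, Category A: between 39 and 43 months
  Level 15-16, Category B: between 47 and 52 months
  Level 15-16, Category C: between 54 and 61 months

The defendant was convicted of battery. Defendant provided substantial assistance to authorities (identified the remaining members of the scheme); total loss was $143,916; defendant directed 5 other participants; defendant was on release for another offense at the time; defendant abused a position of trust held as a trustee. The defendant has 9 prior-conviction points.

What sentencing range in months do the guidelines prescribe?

Base offense level for battery: 4.
§1 applies (level before this adjustment is 4 < 11, so +2): 4 + 2 = 6.
§2 applies: 6 + 2 = 8.
§3 applies: 8 − 3 = 5.
§4 applies: 5 + 3 = 8.
§5 applies (level before this adjustment is 8 < 14, so +2): 8 + 2 = 10.
Final offense level: 10.
Criminal history: 9 prior points → Category B (9).
Level 10 falls in the 10 band.
Grid: Level 10 × Category B = 30-39 months.

30-39 months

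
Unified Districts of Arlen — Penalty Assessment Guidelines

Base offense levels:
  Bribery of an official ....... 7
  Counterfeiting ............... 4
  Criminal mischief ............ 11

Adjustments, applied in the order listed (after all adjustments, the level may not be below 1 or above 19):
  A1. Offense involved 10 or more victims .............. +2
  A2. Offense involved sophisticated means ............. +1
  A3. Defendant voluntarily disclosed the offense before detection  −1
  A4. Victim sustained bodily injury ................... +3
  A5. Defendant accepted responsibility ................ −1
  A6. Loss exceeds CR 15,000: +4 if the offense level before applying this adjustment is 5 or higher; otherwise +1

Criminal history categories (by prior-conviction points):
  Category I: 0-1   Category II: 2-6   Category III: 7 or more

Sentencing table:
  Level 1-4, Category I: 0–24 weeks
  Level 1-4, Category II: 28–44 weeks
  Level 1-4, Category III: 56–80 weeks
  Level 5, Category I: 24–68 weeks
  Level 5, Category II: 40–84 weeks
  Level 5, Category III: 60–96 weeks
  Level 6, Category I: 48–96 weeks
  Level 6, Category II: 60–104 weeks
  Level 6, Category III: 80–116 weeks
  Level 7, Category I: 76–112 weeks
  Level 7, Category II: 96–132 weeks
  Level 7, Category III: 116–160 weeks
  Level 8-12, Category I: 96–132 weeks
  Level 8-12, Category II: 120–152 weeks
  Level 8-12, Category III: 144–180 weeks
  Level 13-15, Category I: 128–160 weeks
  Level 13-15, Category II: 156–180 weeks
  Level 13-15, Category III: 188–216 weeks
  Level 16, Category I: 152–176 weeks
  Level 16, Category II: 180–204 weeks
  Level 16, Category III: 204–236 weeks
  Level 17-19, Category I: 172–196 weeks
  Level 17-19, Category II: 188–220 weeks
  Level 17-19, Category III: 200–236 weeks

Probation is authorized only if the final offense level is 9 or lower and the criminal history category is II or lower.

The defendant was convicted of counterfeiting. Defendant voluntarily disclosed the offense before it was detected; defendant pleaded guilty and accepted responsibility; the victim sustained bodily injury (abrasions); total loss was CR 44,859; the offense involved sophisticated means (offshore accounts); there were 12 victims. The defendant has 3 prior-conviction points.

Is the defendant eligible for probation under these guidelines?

No

Base offense level for counterfeiting: 4.
A1 applies: 4 + 2 = 6.
A2 applies: 6 + 1 = 7.
A3 applies: 7 − 1 = 6.
A4 applies: 6 + 3 = 9.
A5 applies: 9 − 1 = 8.
A6 applies (level before this adjustment is 8 ≥ 5, so +4): 8 + 4 = 12.
Final offense level: 12.
Criminal history: 3 prior points → Category II (2-6).
Level 12 falls in the 8-12 band.
Grid: Level 8-12 × Category II = 120-152 weeks.
Probation check: level 12 > 9 and category II ≤ II → not eligible.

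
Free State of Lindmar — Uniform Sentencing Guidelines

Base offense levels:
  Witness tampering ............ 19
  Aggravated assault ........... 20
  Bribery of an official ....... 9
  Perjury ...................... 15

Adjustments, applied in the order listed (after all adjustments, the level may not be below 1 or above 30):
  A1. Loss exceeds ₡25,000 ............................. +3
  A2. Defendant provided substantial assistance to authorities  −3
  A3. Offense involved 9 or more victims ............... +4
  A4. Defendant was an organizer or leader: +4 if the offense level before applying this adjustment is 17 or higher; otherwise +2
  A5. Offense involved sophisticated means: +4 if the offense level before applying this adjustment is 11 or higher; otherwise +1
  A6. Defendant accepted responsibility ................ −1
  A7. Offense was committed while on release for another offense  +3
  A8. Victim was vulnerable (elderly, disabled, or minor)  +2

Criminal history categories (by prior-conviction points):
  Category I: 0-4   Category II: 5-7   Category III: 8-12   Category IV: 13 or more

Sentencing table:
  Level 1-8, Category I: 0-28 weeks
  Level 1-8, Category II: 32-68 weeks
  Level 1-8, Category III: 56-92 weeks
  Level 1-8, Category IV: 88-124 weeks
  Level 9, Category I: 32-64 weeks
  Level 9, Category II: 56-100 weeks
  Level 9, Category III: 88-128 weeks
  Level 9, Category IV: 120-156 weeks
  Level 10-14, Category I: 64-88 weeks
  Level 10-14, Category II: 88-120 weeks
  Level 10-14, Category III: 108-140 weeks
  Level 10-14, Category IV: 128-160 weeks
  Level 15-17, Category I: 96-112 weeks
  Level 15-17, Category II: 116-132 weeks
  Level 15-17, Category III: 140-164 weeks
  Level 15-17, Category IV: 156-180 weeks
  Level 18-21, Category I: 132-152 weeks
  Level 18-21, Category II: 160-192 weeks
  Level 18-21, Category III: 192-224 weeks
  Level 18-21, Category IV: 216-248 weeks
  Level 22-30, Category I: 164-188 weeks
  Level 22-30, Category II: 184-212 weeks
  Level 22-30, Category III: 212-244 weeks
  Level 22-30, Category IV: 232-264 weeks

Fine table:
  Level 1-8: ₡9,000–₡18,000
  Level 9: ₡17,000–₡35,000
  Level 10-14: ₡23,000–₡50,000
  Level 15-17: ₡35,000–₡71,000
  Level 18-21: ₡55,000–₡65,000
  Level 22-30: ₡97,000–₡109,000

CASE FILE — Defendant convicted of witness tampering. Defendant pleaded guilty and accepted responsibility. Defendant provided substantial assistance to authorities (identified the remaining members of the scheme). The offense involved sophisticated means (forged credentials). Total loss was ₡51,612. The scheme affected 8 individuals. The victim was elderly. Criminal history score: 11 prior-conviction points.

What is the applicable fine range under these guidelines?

₡97,000–₡109,000

Base offense level for witness tampering: 19.
A1 applies: 19 + 3 = 22.
A2 applies: 22 − 3 = 19.
A4 does not apply.
A5 applies (level before this adjustment is 19 ≥ 11, so +4): 19 + 4 = 23.
A6 applies: 23 − 1 = 22.
A8 applies: 22 + 2 = 24.
Final offense level: 24.
Level 24 falls in the 22-30 band.
Fine table: Level 22-30 → ₡97,000–₡109,000.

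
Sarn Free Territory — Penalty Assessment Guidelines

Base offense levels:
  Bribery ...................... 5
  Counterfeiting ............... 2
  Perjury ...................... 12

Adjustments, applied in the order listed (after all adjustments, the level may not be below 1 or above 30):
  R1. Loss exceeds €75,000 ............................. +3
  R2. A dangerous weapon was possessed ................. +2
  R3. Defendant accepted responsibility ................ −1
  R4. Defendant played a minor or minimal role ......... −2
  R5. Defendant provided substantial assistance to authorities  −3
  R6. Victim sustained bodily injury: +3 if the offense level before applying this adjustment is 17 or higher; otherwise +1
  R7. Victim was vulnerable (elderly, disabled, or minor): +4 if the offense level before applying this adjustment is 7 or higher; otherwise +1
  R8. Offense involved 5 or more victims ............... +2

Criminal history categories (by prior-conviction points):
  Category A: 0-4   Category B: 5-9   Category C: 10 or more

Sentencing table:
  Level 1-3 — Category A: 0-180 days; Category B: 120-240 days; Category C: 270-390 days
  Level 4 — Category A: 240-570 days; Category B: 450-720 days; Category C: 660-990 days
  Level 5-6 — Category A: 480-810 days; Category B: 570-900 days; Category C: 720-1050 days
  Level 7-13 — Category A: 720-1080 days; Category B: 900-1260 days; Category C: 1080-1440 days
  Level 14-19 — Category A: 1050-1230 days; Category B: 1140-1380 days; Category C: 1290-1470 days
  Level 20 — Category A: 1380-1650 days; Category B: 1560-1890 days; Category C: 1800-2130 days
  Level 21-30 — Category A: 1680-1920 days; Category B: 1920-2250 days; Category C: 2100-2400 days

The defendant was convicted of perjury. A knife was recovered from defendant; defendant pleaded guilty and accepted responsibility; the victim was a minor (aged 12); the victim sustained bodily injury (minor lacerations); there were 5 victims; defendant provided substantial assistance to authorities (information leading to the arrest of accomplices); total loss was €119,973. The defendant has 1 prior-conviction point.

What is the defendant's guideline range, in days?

Base offense level for perjury: 12.
R1 applies: 12 + 3 = 15.
R2 applies: 15 + 2 = 17.
R3 applies: 17 − 1 = 16.
R4 does not apply.
R5 applies: 16 − 3 = 13.
R6 applies (level before this adjustment is 13 < 17, so +1): 13 + 1 = 14.
R7 applies (level before this adjustment is 14 ≥ 7, so +4): 14 + 4 = 18.
R8 applies: 18 + 2 = 20.
Final offense level: 20.
Criminal history: 1 prior point → Category A (0-4).
Level 20 falls in the 20 band.
Grid: Level 20 × Category A = 1380-1650 days.

1380-1650 days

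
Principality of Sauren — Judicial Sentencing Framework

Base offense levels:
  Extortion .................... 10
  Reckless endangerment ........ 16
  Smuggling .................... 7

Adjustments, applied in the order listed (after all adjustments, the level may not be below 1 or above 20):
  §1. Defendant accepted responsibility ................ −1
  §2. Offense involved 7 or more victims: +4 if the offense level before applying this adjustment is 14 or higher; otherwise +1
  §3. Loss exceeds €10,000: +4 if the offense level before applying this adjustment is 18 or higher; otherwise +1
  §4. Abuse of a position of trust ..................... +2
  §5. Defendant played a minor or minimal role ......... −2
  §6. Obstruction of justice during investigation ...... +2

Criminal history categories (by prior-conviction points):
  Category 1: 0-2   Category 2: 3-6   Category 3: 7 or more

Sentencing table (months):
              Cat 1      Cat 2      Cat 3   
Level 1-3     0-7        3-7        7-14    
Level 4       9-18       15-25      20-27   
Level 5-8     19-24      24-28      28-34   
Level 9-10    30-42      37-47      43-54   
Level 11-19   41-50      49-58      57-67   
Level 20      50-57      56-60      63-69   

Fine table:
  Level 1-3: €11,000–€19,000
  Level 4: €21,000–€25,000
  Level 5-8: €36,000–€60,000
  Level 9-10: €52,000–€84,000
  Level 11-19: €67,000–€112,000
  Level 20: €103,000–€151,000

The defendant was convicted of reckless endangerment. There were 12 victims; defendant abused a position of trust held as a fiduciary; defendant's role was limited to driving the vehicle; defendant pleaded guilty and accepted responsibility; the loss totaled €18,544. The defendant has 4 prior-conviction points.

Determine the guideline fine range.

€103,000–€151,000

Base offense level for reckless endangerment: 16.
§1 applies: 16 − 1 = 15.
§2 applies (level before this adjustment is 15 ≥ 14, so +4): 15 + 4 = 19.
§3 applies (level before this adjustment is 19 ≥ 18, so +4): 19 + 4 = 23.
§4 applies: 23 + 2 = 25.
§5 applies: 25 − 2 = 23.
§6 does not apply.
Level 23 exceeds the maximum of 20; capped at 20.
Final offense level: 20.
Level 20 falls in the 20 band.
Fine table: Level 20 → €103,000–€151,000.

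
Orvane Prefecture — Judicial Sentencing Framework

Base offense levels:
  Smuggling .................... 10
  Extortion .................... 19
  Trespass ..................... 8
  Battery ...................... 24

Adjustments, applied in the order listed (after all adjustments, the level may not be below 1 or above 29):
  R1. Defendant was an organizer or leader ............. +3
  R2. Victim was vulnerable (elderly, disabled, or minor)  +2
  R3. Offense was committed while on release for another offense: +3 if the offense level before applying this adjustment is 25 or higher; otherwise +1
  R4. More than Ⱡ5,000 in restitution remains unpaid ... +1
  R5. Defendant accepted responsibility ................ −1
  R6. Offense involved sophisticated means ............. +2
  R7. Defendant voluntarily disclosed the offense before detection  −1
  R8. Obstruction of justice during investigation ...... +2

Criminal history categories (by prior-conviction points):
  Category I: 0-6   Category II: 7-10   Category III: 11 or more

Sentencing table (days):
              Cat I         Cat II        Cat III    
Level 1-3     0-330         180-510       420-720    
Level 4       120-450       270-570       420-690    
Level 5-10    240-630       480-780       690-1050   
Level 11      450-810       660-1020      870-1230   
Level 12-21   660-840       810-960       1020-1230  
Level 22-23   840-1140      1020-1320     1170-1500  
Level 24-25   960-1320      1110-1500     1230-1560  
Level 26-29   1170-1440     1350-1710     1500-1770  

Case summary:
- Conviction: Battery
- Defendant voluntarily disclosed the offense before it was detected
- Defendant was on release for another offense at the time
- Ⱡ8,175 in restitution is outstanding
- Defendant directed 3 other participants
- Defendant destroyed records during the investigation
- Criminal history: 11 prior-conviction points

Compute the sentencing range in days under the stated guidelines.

Base offense level for battery: 24.
R1 applies: 24 + 3 = 27.
R3 applies (level before this adjustment is 27 ≥ 25, so +3): 27 + 3 = 30.
R4 applies: 30 + 1 = 31.
R6 does not apply.
R7 applies: 31 − 1 = 30.
R8 applies: 30 + 2 = 32.
Level 32 exceeds the maximum of 29; capped at 29.
Final offense level: 29.
Criminal history: 11 prior points → Category III (11+).
Level 29 falls in the 26-29 band.
Grid: Level 26-29 × Category III = 1500-1770 days.

1500-1770 days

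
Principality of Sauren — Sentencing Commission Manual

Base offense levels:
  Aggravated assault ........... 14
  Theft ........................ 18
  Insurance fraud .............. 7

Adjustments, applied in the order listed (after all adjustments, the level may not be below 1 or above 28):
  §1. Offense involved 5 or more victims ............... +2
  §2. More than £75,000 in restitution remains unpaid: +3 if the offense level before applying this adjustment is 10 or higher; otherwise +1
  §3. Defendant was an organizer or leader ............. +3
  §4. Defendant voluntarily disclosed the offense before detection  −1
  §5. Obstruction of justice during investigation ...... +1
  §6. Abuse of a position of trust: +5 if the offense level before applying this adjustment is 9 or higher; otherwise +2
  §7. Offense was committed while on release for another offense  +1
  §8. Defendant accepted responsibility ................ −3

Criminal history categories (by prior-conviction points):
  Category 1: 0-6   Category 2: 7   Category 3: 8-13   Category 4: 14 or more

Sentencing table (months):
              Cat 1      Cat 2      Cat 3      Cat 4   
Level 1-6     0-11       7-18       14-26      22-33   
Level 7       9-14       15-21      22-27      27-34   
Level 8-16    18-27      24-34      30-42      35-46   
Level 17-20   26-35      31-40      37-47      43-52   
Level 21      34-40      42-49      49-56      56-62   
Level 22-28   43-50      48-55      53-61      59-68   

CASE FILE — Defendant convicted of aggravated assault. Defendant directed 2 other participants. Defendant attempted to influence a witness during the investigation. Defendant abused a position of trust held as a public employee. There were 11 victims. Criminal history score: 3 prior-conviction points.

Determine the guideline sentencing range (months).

43-50 months

Base offense level for aggravated assault: 14.
§1 applies: 14 + 2 = 16.
§2 does not apply.
§3 applies: 16 + 3 = 19.
§4 does not apply.
§5 applies: 19 + 1 = 20.
§6 applies (level before this adjustment is 20 ≥ 9, so +5): 20 + 5 = 25.
§8 does not apply.
Final offense level: 25.
Criminal history: 3 prior points → Category 1 (0-6).
Level 25 falls in the 22-28 band.
Grid: Level 22-28 × Category 1 = 43-50 months.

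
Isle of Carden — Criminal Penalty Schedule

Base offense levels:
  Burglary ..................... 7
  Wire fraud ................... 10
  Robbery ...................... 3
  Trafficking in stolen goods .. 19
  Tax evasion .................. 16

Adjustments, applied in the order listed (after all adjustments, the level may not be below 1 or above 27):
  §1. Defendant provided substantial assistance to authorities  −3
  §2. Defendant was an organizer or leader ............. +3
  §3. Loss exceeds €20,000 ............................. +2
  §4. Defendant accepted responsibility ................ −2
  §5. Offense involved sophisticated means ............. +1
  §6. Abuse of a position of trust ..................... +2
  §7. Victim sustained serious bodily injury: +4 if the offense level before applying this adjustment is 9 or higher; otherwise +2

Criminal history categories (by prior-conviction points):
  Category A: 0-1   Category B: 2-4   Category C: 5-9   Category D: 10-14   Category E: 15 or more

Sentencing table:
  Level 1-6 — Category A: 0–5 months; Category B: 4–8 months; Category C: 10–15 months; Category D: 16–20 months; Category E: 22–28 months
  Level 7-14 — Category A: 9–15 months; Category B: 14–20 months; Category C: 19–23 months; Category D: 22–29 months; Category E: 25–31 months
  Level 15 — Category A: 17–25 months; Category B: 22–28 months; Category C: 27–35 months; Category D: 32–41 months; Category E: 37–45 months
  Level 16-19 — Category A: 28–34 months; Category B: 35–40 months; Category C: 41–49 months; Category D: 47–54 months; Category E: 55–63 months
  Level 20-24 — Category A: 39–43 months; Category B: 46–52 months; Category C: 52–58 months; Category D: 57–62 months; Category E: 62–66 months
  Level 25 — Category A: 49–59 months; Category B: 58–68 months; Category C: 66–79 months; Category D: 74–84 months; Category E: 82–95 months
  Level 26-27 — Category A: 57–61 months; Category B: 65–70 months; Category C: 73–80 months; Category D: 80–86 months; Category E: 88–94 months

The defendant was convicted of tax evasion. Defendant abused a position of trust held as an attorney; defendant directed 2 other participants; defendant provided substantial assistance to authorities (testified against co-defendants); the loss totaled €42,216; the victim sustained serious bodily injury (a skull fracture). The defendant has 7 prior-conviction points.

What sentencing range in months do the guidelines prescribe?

52-58 months

Base offense level for tax evasion: 16.
§1 applies: 16 − 3 = 13.
§2 applies: 13 + 3 = 16.
§3 applies: 16 + 2 = 18.
§4 does not apply.
§5 does not apply.
§6 applies: 18 + 2 = 20.
§7 applies (level before this adjustment is 20 ≥ 9, so +4): 20 + 4 = 24.
Final offense level: 24.
Criminal history: 7 prior points → Category C (5-9).
Level 24 falls in the 20-24 band.
Grid: Level 20-24 × Category C = 52-58 months.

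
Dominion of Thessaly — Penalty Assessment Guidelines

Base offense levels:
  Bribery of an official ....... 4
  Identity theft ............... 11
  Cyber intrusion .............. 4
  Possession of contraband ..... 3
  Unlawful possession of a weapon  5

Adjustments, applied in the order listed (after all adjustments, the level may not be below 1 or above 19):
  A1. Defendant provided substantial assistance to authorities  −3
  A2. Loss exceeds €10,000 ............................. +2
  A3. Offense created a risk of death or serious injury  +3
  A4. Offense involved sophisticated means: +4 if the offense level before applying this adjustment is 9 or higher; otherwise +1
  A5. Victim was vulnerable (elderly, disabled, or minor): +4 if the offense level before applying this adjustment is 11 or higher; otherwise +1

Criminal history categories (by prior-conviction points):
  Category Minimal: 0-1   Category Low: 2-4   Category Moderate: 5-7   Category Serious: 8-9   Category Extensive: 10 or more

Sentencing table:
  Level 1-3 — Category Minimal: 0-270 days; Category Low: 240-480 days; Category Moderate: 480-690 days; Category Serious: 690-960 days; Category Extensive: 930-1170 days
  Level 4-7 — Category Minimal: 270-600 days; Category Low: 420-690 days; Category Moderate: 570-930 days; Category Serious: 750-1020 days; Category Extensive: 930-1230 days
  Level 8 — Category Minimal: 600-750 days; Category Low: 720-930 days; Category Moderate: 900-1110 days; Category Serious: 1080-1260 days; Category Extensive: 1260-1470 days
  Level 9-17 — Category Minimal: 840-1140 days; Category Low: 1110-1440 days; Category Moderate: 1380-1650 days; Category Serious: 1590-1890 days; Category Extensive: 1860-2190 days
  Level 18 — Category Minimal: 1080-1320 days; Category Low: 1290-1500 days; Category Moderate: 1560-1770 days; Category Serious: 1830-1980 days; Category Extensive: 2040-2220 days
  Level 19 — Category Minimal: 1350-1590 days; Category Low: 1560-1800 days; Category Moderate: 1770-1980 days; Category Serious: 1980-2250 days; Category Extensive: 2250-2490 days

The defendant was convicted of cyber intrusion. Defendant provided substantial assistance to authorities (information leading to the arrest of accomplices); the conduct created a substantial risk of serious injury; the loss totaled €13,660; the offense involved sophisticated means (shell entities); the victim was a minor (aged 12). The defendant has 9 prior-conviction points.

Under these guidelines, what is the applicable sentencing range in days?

1080-1260 days

Base offense level for cyber intrusion: 4.
A1 applies: 4 − 3 = 1.
A2 applies: 1 + 2 = 3.
A3 applies: 3 + 3 = 6.
A4 applies (level before this adjustment is 6 < 9, so +1): 6 + 1 = 7.
A5 applies (level before this adjustment is 7 < 11, so +1): 7 + 1 = 8.
Final offense level: 8.
Criminal history: 9 prior points → Category Serious (8-9).
Level 8 falls in the 8 band.
Grid: Level 8 × Category Serious = 1080-1260 days.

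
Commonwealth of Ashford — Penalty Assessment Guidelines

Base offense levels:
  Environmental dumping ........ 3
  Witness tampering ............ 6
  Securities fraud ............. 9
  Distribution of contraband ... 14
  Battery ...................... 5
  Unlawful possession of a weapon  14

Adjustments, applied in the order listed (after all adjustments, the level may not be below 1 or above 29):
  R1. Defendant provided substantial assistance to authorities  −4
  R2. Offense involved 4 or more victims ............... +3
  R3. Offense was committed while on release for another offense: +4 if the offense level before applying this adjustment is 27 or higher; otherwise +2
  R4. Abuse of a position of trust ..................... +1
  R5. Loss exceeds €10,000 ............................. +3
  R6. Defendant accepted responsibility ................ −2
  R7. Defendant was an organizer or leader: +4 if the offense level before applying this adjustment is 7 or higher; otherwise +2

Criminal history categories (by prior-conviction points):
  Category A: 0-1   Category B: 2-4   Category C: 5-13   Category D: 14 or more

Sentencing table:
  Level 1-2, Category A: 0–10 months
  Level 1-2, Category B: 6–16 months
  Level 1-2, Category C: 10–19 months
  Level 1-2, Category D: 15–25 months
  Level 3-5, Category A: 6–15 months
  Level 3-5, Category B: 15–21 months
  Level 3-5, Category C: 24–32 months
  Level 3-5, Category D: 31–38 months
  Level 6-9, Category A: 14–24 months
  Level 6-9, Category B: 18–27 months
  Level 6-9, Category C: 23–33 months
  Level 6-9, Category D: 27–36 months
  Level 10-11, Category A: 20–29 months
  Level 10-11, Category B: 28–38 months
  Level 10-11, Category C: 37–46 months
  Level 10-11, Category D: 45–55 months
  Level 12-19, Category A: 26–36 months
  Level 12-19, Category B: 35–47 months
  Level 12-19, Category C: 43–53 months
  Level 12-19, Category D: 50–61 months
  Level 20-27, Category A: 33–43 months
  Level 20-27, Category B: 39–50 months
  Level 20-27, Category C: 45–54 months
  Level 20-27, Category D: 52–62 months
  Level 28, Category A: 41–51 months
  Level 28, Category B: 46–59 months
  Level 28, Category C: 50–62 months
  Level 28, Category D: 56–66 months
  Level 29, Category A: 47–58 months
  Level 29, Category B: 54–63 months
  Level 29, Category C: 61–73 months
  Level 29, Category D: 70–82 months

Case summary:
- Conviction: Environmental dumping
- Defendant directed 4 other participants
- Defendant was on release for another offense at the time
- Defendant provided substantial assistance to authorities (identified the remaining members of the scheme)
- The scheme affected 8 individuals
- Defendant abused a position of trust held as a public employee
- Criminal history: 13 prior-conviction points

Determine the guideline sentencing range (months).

Base offense level for environmental dumping: 3.
R1 applies: 3 − 4 = -1.
R2 applies: -1 + 3 = 2.
R3 applies (level before this adjustment is 2 < 27, so +2): 2 + 2 = 4.
R4 applies: 4 + 1 = 5.
R6 does not apply.
R7 applies (level before this adjustment is 5 < 7, so +2): 5 + 2 = 7.
Final offense level: 7.
Criminal history: 13 prior points → Category C (5-13).
Level 7 falls in the 6-9 band.
Grid: Level 6-9 × Category C = 23-33 months.

23-33 months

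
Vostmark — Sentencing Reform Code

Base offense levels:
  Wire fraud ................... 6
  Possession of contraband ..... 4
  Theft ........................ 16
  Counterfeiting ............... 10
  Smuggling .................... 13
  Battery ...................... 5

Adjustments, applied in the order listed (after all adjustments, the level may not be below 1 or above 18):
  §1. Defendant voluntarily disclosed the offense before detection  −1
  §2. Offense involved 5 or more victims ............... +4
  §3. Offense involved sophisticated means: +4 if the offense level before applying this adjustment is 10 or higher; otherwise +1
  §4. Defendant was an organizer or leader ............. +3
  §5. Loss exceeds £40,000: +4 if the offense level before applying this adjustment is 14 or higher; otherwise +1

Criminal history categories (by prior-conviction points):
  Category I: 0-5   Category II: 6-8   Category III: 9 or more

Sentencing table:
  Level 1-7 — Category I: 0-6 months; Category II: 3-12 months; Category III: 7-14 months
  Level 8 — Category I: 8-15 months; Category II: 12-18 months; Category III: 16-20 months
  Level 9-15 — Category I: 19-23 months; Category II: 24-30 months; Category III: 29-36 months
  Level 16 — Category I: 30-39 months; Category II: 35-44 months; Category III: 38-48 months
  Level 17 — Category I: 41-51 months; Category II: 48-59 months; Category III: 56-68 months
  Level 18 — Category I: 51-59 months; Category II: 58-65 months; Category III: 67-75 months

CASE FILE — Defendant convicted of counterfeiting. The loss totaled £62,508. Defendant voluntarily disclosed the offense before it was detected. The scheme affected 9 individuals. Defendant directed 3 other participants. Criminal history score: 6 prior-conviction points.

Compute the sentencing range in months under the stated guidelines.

Base offense level for counterfeiting: 10.
§1 applies: 10 − 1 = 9.
§2 applies: 9 + 4 = 13.
§3 does not apply.
§4 applies: 13 + 3 = 16.
§5 applies (level before this adjustment is 16 ≥ 14, so +4): 16 + 4 = 20.
Level 20 exceeds the maximum of 18; capped at 18.
Final offense level: 18.
Criminal history: 6 prior points → Category II (6-8).
Level 18 falls in the 18 band.
Grid: Level 18 × Category II = 58-65 months.

58-65 months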